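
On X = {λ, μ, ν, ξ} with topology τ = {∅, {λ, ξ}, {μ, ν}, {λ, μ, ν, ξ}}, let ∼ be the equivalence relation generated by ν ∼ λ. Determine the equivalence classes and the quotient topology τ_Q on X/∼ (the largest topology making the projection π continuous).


X/∼ = {[λ=ν], [μ], [ξ]}; |τ_Q| = 2.

Equivalence classes: [λ=ν], [μ], [ξ].
Quotient map π: X → X/∼ sends λ ↦ [λ=ν], μ ↦ [μ], ν ↦ [λ=ν], ξ ↦ [ξ].
For each subset V ⊆ X/∼, compute π^{-1}(V) ⊆ X and check whether π^{-1}(V) ∈ τ. V is open in τ_Q iff π^{-1}(V) ∈ τ.
  V = {}: π^{-1}(V) = ∅ ∈ τ ✓.
  V = {[λ=ν]}: π^{-1}(V) = {λ, ν} ∉ τ ✗.
  V = {[μ]}: π^{-1}(V) = {μ} ∉ τ ✗.
  V = {[λ=ν], [μ]}: π^{-1}(V) = {λ, μ, ν} ∉ τ ✗.
  V = {[ξ]}: π^{-1}(V) = {ξ} ∉ τ ✗.
  V = {[λ=ν], [ξ]}: π^{-1}(V) = {λ, ν, ξ} ∉ τ ✗.
  V = {[μ], [ξ]}: π^{-1}(V) = {μ, ξ} ∉ τ ✗.
  V = {[λ=ν], [μ], [ξ]}: π^{-1}(V) = {λ, μ, ν, ξ} ∈ τ ✓.
Open sets in the quotient: τ_Q = {{}, {[λ=ν], [μ], [ξ]}} (2 elements).


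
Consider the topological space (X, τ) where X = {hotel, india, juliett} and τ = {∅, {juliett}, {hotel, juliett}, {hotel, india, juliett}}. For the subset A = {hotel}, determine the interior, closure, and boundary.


int(A) = ∅, cl(A) = {hotel, india}, ∂A = {hotel, india}.

Closed sets in (X, τ) are complements of opens:
  closed(X, τ) = {∅, {india}, {hotel, india}, {hotel, india, juliett}}.
int(A) = ⋃ {U ∈ τ : U ⊆ A}. Opens contained in A: ∅.
Taking the union of these: int(A) = ∅.
cl(A) = ⋂ {C closed : A ⊆ C}. Closed sets containing A: {hotel, india}, {hotel, india, juliett}.
Intersecting these: cl(A) = {hotel, india}.
∂A = cl(A) ∖ int(A) = {hotel, india} ∖ ∅ = {hotel, india}.


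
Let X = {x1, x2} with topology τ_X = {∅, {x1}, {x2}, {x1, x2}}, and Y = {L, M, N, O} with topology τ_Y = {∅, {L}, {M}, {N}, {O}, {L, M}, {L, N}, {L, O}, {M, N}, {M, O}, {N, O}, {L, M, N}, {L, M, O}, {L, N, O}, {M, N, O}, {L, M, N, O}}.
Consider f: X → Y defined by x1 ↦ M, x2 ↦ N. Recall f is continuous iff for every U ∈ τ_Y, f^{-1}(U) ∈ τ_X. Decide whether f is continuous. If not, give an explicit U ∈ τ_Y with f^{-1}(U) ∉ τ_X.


f IS continuous.

Compute f^{-1}(U) for each U ∈ τ_Y:
  U = ∅: f^{-1}(U) = ∅ ∈ τ_X ✓.
  U = {L}: f^{-1}(U) = ∅ ∈ τ_X ✓.
  U = {M}: f^{-1}(U) = {x1} ∈ τ_X ✓.
  U = {N}: f^{-1}(U) = {x2} ∈ τ_X ✓.
  U = {O}: f^{-1}(U) = ∅ ∈ τ_X ✓.
  U = {L, M}: f^{-1}(U) = {x1} ∈ τ_X ✓.
  U = {L, N}: f^{-1}(U) = {x2} ∈ τ_X ✓.
  U = {L, O}: f^{-1}(U) = ∅ ∈ τ_X ✓.
  U = {M, N}: f^{-1}(U) = {x1, x2} ∈ τ_X ✓.
  U = {M, O}: f^{-1}(U) = {x1} ∈ τ_X ✓.
  U = {N, O}: f^{-1}(U) = {x2} ∈ τ_X ✓.
  U = {L, M, N}: f^{-1}(U) = {x1, x2} ∈ τ_X ✓.
  U = {L, M, O}: f^{-1}(U) = {x1} ∈ τ_X ✓.
  U = {L, N, O}: f^{-1}(U) = {x2} ∈ τ_X ✓.
  U = {M, N, O}: f^{-1}(U) = {x1, x2} ∈ τ_X ✓.
  U = {L, M, N, O}: f^{-1}(U) = {x1, x2} ∈ τ_X ✓.
Every preimage lies in τ_X, so f IS continuous.


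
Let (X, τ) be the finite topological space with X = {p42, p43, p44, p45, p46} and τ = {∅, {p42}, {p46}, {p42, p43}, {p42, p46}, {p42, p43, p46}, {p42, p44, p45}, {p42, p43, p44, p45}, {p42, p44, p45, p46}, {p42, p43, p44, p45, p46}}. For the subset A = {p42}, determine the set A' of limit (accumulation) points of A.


A' = {p43, p44, p45}

For each x ∈ X, list the open sets U ∈ τ with x ∈ U, then check whether U ∩ (A ∖ {x}) ≠ ∅ for every such U.
  x = p42: open {p42} ∋ x has {p42} ∩ (A ∖ {p42}) = ∅, so x is NOT a limit point.
  x = p43: opens ∋ x are {p42, p43}, {p42, p43, p46}, {p42, p43, p44, p45}, {p42, p43, p44, p45, p46}; each meets A ∖ {p43}, so x IS a limit point.
  x = p44: opens ∋ x are {p42, p44, p45}, {p42, p43, p44, p45}, {p42, p44, p45, p46}, {p42, p43, p44, p45, p46}; each meets A ∖ {p44}, so x IS a limit point.
  x = p45: opens ∋ x are {p42, p44, p45}, {p42, p43, p44, p45}, {p42, p44, p45, p46}, {p42, p43, p44, p45, p46}; each meets A ∖ {p45}, so x IS a limit point.
  x = p46: open {p46} ∋ x has {p46} ∩ (A ∖ {p46}) = ∅, so x is NOT a limit point.
Collecting: A' = {p43, p44, p45}.


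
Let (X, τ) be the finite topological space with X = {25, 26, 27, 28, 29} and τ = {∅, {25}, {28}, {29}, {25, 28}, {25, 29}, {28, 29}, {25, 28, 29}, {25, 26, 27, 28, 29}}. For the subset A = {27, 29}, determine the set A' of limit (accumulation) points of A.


A' = {26, 27}

For each x ∈ X, list the open sets U ∈ τ with x ∈ U, then check whether U ∩ (A ∖ {x}) ≠ ∅ for every such U.
  x = 25: open {25} ∋ x has {25} ∩ (A ∖ {25}) = ∅, so x is NOT a limit point.
  x = 26: opens ∋ x are {25, 26, 27, 28, 29}; each meets A ∖ {26}, so x IS a limit point.
  x = 27: opens ∋ x are {25, 26, 27, 28, 29}; each meets A ∖ {27}, so x IS a limit point.
  x = 28: open {28} ∋ x has {28} ∩ (A ∖ {28}) = ∅, so x is NOT a limit point.
  x = 29: open {29} ∋ x has {29} ∩ (A ∖ {29}) = ∅, so x is NOT a limit point.
Collecting: A' = {26, 27}.


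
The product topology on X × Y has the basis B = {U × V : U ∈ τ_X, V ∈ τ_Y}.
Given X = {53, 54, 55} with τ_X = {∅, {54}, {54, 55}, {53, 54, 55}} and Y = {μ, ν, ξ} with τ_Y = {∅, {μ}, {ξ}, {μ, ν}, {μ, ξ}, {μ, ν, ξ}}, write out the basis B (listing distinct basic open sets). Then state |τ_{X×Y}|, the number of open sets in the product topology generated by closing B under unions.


Basis B = {∅ × ∅, {54} × {μ}, {54} × {ξ}, {54} × {μ, ν}, {54} × {μ, ξ}, {54, 55} × {μ}, {54, 55} × {ξ}, {53, 54, 55} × {μ}, {53, 54, 55} × {ξ}, {54} × {μ, ν, ξ}, {54, 55} × {μ, ν}, {54, 55} × {μ, ξ}, {53, 54, 55} × {μ, ν}, {53, 54, 55} × {μ, ξ}, {54, 55} × {μ, ν, ξ}, {53, 54, 55} × {μ, ν, ξ}}; |τ_{X×Y}| = 40.

Enumerate products U × V with U ∈ τ_X, V ∈ τ_Y (deduplicated):
  ∅ × ∅ = {} (∅)
  {54} × {μ} = {(54,μ)}
  {54} × {ξ} = {(54,ξ)}
  {54} × {μ, ν} = {(54,μ), (54,ν)}
  {54} × {μ, ξ} = {(54,μ), (54,ξ)}
  {54, 55} × {μ} = {(54,μ), (55,μ)}
  {54, 55} × {ξ} = {(54,ξ), (55,ξ)}
  {53, 54, 55} × {μ} = {(53,μ), (54,μ), (55,μ)}
  {53, 54, 55} × {ξ} = {(53,ξ), (54,ξ), (55,ξ)}
  {54} × {μ, ν, ξ} = {(54,μ), (54,ν), (54,ξ)}
  {54, 55} × {μ, ν} = {(54,μ), (54,ν), (55,μ), (55,ν)}
  {54, 55} × {μ, ξ} = {(54,μ), (54,ξ), (55,μ), (55,ξ)}
  {53, 54, 55} × {μ, ν} = {(53,μ), (53,ν), (54,μ), (54,ν), (55,μ), (55,ν)}
  {53, 54, 55} × {μ, ξ} = {(53,μ), (53,ξ), (54,μ), (54,ξ), (55,μ), (55,ξ)}
  {54, 55} × {μ, ν, ξ} = {(54,μ), (54,ν), (54,ξ), (55,μ), (55,ν), (55,ξ)}
  {53, 54, 55} × {μ, ν, ξ} = {(53,μ), (53,ν), (53,ξ), (54,μ), (54,ν), (54,ξ), (55,μ), (55,ν), (55,ξ)}
These 16 distinct sets form the basis B.
Close under arbitrary unions to get τ_{X×Y}; counting gives |τ_{X×Y}| = 40.


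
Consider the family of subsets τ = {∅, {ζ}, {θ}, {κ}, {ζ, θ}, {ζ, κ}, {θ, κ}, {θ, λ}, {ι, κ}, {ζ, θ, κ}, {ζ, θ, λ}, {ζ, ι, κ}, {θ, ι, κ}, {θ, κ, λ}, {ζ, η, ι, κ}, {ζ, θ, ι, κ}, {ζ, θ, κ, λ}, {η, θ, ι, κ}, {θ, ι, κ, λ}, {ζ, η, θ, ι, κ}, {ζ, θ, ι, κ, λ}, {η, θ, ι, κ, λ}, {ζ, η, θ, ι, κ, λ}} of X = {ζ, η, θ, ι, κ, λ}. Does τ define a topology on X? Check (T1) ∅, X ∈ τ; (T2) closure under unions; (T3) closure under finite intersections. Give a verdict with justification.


τ is NOT a topology on X.

Axiom (T1): ∅ ∈ τ? Yes; X ∈ τ? Yes.
Axiom (T2/T3): check pairwise unions and intersections of members of τ.
Counterexample for (T3): {ζ, η, ι, κ} ∩ {η, θ, ι, κ} = {η, ι, κ} ∉ τ. Therefore τ is NOT a topology.


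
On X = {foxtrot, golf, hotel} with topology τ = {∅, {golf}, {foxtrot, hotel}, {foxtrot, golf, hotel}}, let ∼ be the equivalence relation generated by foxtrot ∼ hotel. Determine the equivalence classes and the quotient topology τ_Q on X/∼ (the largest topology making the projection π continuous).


X/∼ = {[foxtrot=hotel], [golf]}; |τ_Q| = 4.

Equivalence classes: [foxtrot=hotel], [golf].
Quotient map π: X → X/∼ sends foxtrot ↦ [foxtrot=hotel], golf ↦ [golf], hotel ↦ [foxtrot=hotel].
For each subset V ⊆ X/∼, compute π^{-1}(V) ⊆ X and check whether π^{-1}(V) ∈ τ. V is open in τ_Q iff π^{-1}(V) ∈ τ.
  V = {}: π^{-1}(V) = ∅ ∈ τ ✓.
  V = {[foxtrot=hotel]}: π^{-1}(V) = {foxtrot, hotel} ∈ τ ✓.
  V = {[golf]}: π^{-1}(V) = {golf} ∈ τ ✓.
  V = {[foxtrot=hotel], [golf]}: π^{-1}(V) = {foxtrot, golf, hotel} ∈ τ ✓.
Open sets in the quotient: τ_Q = {{}, {[foxtrot=hotel]}, {[golf]}, {[foxtrot=hotel], [golf]}} (4 elements).


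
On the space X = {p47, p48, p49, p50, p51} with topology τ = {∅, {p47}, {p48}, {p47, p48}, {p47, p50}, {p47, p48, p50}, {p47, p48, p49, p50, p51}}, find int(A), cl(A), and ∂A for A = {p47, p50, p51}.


int(A) = {p47, p50}, cl(A) = {p47, p49, p50, p51}, ∂A = {p49, p51}.

Closed sets in (X, τ) are complements of opens:
  closed(X, τ) = {∅, {p49, p51}, {p48, p49, p51}, {p49, p50, p51}, {p47, p49, p50, p51}, {p48, p49, p50, p51}, {p47, p48, p49, p50, p51}}.
int(A) = ⋃ {U ∈ τ : U ⊆ A}. Opens contained in A: ∅, {p47}, {p47, p50}.
Taking the union of these: int(A) = {p47, p50}.
cl(A) = ⋂ {C closed : A ⊆ C}. Closed sets containing A: {p47, p49, p50, p51}, {p47, p48, p49, p50, p51}.
Intersecting these: cl(A) = {p47, p49, p50, p51}.
∂A = cl(A) ∖ int(A) = {p47, p49, p50, p51} ∖ {p47, p50} = {p49, p51}.


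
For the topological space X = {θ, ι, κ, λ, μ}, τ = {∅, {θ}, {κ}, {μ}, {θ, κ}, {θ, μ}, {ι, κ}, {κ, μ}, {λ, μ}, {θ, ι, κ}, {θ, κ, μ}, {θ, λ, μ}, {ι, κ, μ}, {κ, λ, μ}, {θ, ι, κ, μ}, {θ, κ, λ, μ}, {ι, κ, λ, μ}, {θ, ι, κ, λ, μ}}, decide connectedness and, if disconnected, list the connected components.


(X, τ) is disconnected; components = [{θ}, {ι, κ}, {λ, μ}].

Find clopen sets (U ∈ τ with X ∖ U ∈ τ):
  U = ∅, X ∖ U = {θ, ι, κ, λ, μ} — both open, so U is clopen.
  U = {θ}, X ∖ U = {ι, κ, λ, μ} — both open, so U is clopen.
  U = {ι, κ}, X ∖ U = {θ, λ, μ} — both open, so U is clopen.
  U = {λ, μ}, X ∖ U = {θ, ι, κ} — both open, so U is clopen.
  U = {θ, ι, κ}, X ∖ U = {λ, μ} — both open, so U is clopen.
  U = {θ, λ, μ}, X ∖ U = {ι, κ} — both open, so U is clopen.
  U = {ι, κ, λ, μ}, X ∖ U = {θ} — both open, so U is clopen.
  U = {θ, ι, κ, λ, μ}, X ∖ U = ∅ — both open, so U is clopen.
Nontrivial clopen(s) exist: e.g. {ι, κ, λ, μ}. So (X, τ) is disconnected.
Compute connected components by grouping points that agree on all clopens:
  component: {θ}
  component: {ι, κ}
  component: {λ, μ}


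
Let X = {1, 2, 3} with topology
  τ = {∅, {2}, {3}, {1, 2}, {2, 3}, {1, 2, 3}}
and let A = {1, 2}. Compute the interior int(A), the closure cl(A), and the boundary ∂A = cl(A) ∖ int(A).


int(A) = {1, 2}, cl(A) = {1, 2}, ∂A = ∅.

Closed sets in (X, τ) are complements of opens:
  closed(X, τ) = {∅, {1}, {3}, {1, 2}, {1, 3}, {1, 2, 3}}.
int(A) = ⋃ {U ∈ τ : U ⊆ A}. Opens contained in A: ∅, {2}, {1, 2}.
Taking the union of these: int(A) = {1, 2}.
cl(A) = ⋂ {C closed : A ⊆ C}. Closed sets containing A: {1, 2}, {1, 2, 3}.
Intersecting these: cl(A) = {1, 2}.
∂A = cl(A) ∖ int(A) = {1, 2} ∖ {1, 2} = ∅.


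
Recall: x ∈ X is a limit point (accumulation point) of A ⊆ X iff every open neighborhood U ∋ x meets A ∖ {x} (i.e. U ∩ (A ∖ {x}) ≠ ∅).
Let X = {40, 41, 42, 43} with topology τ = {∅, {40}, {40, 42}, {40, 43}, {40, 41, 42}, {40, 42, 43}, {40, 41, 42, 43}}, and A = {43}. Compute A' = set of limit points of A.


A' = ∅

For each x ∈ X, list the open sets U ∈ τ with x ∈ U, then check whether U ∩ (A ∖ {x}) ≠ ∅ for every such U.
  x = 40: open {40} ∋ x has {40} ∩ (A ∖ {40}) = ∅, so x is NOT a limit point.
  x = 41: open {40, 41, 42} ∋ x has {40, 41, 42} ∩ (A ∖ {41}) = ∅, so x is NOT a limit point.
  x = 42: open {40, 42} ∋ x has {40, 42} ∩ (A ∖ {42}) = ∅, so x is NOT a limit point.
  x = 43: open {40, 43} ∋ x has {40, 43} ∩ (A ∖ {43}) = ∅, so x is NOT a limit point.
Collecting: A' = ∅.


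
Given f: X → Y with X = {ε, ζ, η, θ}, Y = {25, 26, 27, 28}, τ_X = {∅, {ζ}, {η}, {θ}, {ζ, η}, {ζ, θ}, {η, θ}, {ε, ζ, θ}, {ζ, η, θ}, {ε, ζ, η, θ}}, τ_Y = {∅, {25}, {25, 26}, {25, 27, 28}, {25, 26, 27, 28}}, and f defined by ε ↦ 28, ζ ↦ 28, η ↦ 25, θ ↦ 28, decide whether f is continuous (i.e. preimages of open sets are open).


f IS continuous.

Compute f^{-1}(U) for each U ∈ τ_Y:
  U = ∅: f^{-1}(U) = ∅ ∈ τ_X ✓.
  U = {25}: f^{-1}(U) = {η} ∈ τ_X ✓.
  U = {25, 26}: f^{-1}(U) = {η} ∈ τ_X ✓.
  U = {25, 27, 28}: f^{-1}(U) = {ε, ζ, η, θ} ∈ τ_X ✓.
  U = {25, 26, 27, 28}: f^{-1}(U) = {ε, ζ, η, θ} ∈ τ_X ✓.
Every preimage lies in τ_X, so f IS continuous.


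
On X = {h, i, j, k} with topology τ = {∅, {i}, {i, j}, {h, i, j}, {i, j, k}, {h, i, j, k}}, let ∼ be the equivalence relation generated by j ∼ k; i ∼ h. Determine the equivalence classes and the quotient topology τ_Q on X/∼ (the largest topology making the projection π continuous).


X/∼ = {[h=i], [j=k]}; |τ_Q| = 2.

Equivalence classes: [h=i], [j=k].
Quotient map π: X → X/∼ sends h ↦ [h=i], i ↦ [h=i], j ↦ [j=k], k ↦ [j=k].
For each subset V ⊆ X/∼, compute π^{-1}(V) ⊆ X and check whether π^{-1}(V) ∈ τ. V is open in τ_Q iff π^{-1}(V) ∈ τ.
  V = {}: π^{-1}(V) = ∅ ∈ τ ✓.
  V = {[h=i]}: π^{-1}(V) = {h, i} ∉ τ ✗.
  V = {[j=k]}: π^{-1}(V) = {j, k} ∉ τ ✗.
  V = {[h=i], [j=k]}: π^{-1}(V) = {h, i, j, k} ∈ τ ✓.
Open sets in the quotient: τ_Q = {{}, {[h=i], [j=k]}} (2 elements).


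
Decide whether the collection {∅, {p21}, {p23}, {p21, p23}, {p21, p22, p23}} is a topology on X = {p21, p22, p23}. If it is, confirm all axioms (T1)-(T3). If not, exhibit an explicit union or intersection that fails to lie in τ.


τ IS a topology on X.

Axiom (T1): ∅ ∈ τ? Yes; X ∈ τ? Yes.
Axiom (T2/T3): check pairwise unions and intersections of members of τ.
All pairwise intersections and unions checked — each lies in τ. Therefore τ satisfies (T1), (T2), (T3): it IS a topology on X.


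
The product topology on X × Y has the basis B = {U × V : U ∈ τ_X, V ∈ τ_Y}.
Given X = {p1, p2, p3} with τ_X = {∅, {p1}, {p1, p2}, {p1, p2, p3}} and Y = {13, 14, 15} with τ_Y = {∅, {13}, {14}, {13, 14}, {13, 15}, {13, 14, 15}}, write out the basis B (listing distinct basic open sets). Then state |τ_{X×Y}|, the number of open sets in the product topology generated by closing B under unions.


Basis B = {∅ × ∅, {p1} × {13}, {p1} × {14}, {p1} × {13, 14}, {p1} × {13, 15}, {p1, p2} × {13}, {p1, p2} × {14}, {p1} × {13, 14, 15}, {p1, p2, p3} × {13}, {p1, p2, p3} × {14}, {p1, p2} × {13, 14}, {p1, p2} × {13, 15}, {p1, p2} × {13, 14, 15}, {p1, p2, p3} × {13, 14}, {p1, p2, p3} × {13, 15}, {p1, p2, p3} × {13, 14, 15}}; |τ_{X×Y}| = 40.

Enumerate products U × V with U ∈ τ_X, V ∈ τ_Y (deduplicated):
  ∅ × ∅ = {} (∅)
  {p1} × {13} = {(p1,13)}
  {p1} × {14} = {(p1,14)}
  {p1} × {13, 14} = {(p1,13), (p1,14)}
  {p1} × {13, 15} = {(p1,13), (p1,15)}
  {p1, p2} × {13} = {(p1,13), (p2,13)}
  {p1, p2} × {14} = {(p1,14), (p2,14)}
  {p1} × {13, 14, 15} = {(p1,13), (p1,14), (p1,15)}
  {p1, p2, p3} × {13} = {(p1,13), (p2,13), (p3,13)}
  {p1, p2, p3} × {14} = {(p1,14), (p2,14), (p3,14)}
  {p1, p2} × {13, 14} = {(p1,13), (p1,14), (p2,13), (p2,14)}
  {p1, p2} × {13, 15} = {(p1,13), (p1,15), (p2,13), (p2,15)}
  {p1, p2} × {13, 14, 15} = {(p1,13), (p1,14), (p1,15), (p2,13), (p2,14), (p2,15)}
  {p1, p2, p3} × {13, 14} = {(p1,13), (p1,14), (p2,13), (p2,14), (p3,13), (p3,14)}
  {p1, p2, p3} × {13, 15} = {(p1,13), (p1,15), (p2,13), (p2,15), (p3,13), (p3,15)}
  {p1, p2, p3} × {13, 14, 15} = {(p1,13), (p1,14), (p1,15), (p2,13), (p2,14), (p2,15), (p3,13), (p3,14), (p3,15)}
These 16 distinct sets form the basis B.
Close under arbitrary unions to get τ_{X×Y}; counting gives |τ_{X×Y}| = 40.


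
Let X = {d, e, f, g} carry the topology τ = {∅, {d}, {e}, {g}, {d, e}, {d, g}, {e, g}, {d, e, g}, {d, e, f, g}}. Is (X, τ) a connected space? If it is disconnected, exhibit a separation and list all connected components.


(X, τ) is connected.

Find clopen sets (U ∈ τ with X ∖ U ∈ τ):
  U = ∅, X ∖ U = {d, e, f, g} — both open, so U is clopen.
  U = {d, e, f, g}, X ∖ U = ∅ — both open, so U is clopen.
Only trivial clopens (∅ and X) exist, so (X, τ) is connected.
Compute connected components by grouping points that agree on all clopens:
  component: {d, e, f, g}


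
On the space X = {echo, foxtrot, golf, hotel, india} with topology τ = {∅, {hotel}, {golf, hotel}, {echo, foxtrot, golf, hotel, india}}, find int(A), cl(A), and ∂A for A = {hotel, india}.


int(A) = {hotel}, cl(A) = {echo, foxtrot, golf, hotel, india}, ∂A = {echo, foxtrot, golf, india}.

Closed sets in (X, τ) are complements of opens:
  closed(X, τ) = {∅, {echo, foxtrot, india}, {echo, foxtrot, golf, india}, {echo, foxtrot, golf, hotel, india}}.
int(A) = ⋃ {U ∈ τ : U ⊆ A}. Opens contained in A: ∅, {hotel}.
Taking the union of these: int(A) = {hotel}.
cl(A) = ⋂ {C closed : A ⊆ C}. Closed sets containing A: {echo, foxtrot, golf, hotel, india}.
Intersecting these: cl(A) = {echo, foxtrot, golf, hotel, india}.
∂A = cl(A) ∖ int(A) = {echo, foxtrot, golf, hotel, india} ∖ {hotel} = {echo, foxtrot, golf, india}.


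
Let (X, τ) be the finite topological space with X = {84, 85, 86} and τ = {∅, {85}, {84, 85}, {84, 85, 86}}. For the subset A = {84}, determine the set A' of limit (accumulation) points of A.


A' = {86}

For each x ∈ X, list the open sets U ∈ τ with x ∈ U, then check whether U ∩ (A ∖ {x}) ≠ ∅ for every such U.
  x = 84: open {84, 85} ∋ x has {84, 85} ∩ (A ∖ {84}) = ∅, so x is NOT a limit point.
  x = 85: open {85} ∋ x has {85} ∩ (A ∖ {85}) = ∅, so x is NOT a limit point.
  x = 86: opens ∋ x are {84, 85, 86}; each meets A ∖ {86}, so x IS a limit point.
Collecting: A' = {86}.


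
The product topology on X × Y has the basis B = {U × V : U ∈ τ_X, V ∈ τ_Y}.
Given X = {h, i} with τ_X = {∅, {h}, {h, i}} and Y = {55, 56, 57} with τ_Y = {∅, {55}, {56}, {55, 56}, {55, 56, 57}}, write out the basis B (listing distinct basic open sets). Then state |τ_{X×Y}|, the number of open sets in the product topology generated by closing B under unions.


Basis B = {∅ × ∅, {h} × {55}, {h} × {56}, {h} × {55, 56}, {h, i} × {55}, {h, i} × {56}, {h} × {55, 56, 57}, {h, i} × {55, 56}, {h, i} × {55, 56, 57}}; |τ_{X×Y}| = 14.

Enumerate products U × V with U ∈ τ_X, V ∈ τ_Y (deduplicated):
  ∅ × ∅ = {} (∅)
  {h} × {55} = {(h,55)}
  {h} × {56} = {(h,56)}
  {h} × {55, 56} = {(h,55), (h,56)}
  {h, i} × {55} = {(h,55), (i,55)}
  {h, i} × {56} = {(h,56), (i,56)}
  {h} × {55, 56, 57} = {(h,55), (h,56), (h,57)}
  {h, i} × {55, 56} = {(h,55), (h,56), (i,55), (i,56)}
  {h, i} × {55, 56, 57} = {(h,55), (h,56), (h,57), (i,55), (i,56), (i,57)}
These 9 distinct sets form the basis B.
Close under arbitrary unions to get τ_{X×Y}; counting gives |τ_{X×Y}| = 14.


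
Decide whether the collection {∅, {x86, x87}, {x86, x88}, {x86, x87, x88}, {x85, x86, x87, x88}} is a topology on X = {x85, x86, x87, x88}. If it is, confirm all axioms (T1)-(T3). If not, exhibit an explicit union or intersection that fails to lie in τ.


τ is NOT a topology on X.

Axiom (T1): ∅ ∈ τ? Yes; X ∈ τ? Yes.
Axiom (T2/T3): check pairwise unions and intersections of members of τ.
Counterexample for (T3): {x86, x87} ∩ {x86, x88} = {x86} ∉ τ. Therefore τ is NOT a topology.


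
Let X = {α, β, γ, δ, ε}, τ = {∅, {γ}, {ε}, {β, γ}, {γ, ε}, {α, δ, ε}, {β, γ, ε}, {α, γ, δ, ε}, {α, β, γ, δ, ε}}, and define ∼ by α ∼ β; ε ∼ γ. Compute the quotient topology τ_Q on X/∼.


X/∼ = {[α=β], [γ=ε], [δ]}; |τ_Q| = 3.

Equivalence classes: [α=β], [γ=ε], [δ].
Quotient map π: X → X/∼ sends α ↦ [α=β], β ↦ [α=β], γ ↦ [γ=ε], δ ↦ [δ], ε ↦ [γ=ε].
For each subset V ⊆ X/∼, compute π^{-1}(V) ⊆ X and check whether π^{-1}(V) ∈ τ. V is open in τ_Q iff π^{-1}(V) ∈ τ.
  V = {}: π^{-1}(V) = ∅ ∈ τ ✓.
  V = {[α=β]}: π^{-1}(V) = {α, β} ∉ τ ✗.
  V = {[γ=ε]}: π^{-1}(V) = {γ, ε} ∈ τ ✓.
  V = {[α=β], [γ=ε]}: π^{-1}(V) = {α, β, γ, ε} ∉ τ ✗.
  V = {[δ]}: π^{-1}(V) = {δ} ∉ τ ✗.
  V = {[α=β], [δ]}: π^{-1}(V) = {α, β, δ} ∉ τ ✗.
  V = {[γ=ε], [δ]}: π^{-1}(V) = {γ, δ, ε} ∉ τ ✗.
  V = {[α=β], [γ=ε], [δ]}: π^{-1}(V) = {α, β, γ, δ, ε} ∈ τ ✓.
Open sets in the quotient: τ_Q = {{}, {[γ=ε]}, {[α=β], [γ=ε], [δ]}} (3 elements).


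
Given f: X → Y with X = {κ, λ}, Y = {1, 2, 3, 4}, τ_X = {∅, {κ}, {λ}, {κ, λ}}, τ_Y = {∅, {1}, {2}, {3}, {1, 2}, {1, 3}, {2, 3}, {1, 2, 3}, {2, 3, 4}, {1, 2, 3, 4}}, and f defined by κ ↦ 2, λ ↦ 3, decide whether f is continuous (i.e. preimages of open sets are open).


f IS continuous.

Compute f^{-1}(U) for each U ∈ τ_Y:
  U = ∅: f^{-1}(U) = ∅ ∈ τ_X ✓.
  U = {1}: f^{-1}(U) = ∅ ∈ τ_X ✓.
  U = {2}: f^{-1}(U) = {κ} ∈ τ_X ✓.
  U = {3}: f^{-1}(U) = {λ} ∈ τ_X ✓.
  U = {1, 2}: f^{-1}(U) = {κ} ∈ τ_X ✓.
  U = {1, 3}: f^{-1}(U) = {λ} ∈ τ_X ✓.
  U = {2, 3}: f^{-1}(U) = {κ, λ} ∈ τ_X ✓.
  U = {1, 2, 3}: f^{-1}(U) = {κ, λ} ∈ τ_X ✓.
  U = {2, 3, 4}: f^{-1}(U) = {κ, λ} ∈ τ_X ✓.
  U = {1, 2, 3, 4}: f^{-1}(U) = {κ, λ} ∈ τ_X ✓.
Every preimage lies in τ_X, so f IS continuous.


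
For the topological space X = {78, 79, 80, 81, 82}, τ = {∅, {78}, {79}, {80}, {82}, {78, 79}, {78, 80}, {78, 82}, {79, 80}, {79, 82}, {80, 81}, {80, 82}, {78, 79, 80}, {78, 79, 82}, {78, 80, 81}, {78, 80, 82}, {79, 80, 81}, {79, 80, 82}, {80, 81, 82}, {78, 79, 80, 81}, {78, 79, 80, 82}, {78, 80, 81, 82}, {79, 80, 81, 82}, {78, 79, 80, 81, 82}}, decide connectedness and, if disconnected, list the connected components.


(X, τ) is disconnected; components = [{78}, {79}, {82}, {80, 81}].

Find clopen sets (U ∈ τ with X ∖ U ∈ τ):
  U = ∅, X ∖ U = {78, 79, 80, 81, 82} — both open, so U is clopen.
  U = {78}, X ∖ U = {79, 80, 81, 82} — both open, so U is clopen.
  U = {79}, X ∖ U = {78, 80, 81, 82} — both open, so U is clopen.
  U = {82}, X ∖ U = {78, 79, 80, 81} — both open, so U is clopen.
  U = {78, 79}, X ∖ U = {80, 81, 82} — both open, so U is clopen.
  U = {78, 82}, X ∖ U = {79, 80, 81} — both open, so U is clopen.
  U = {79, 82}, X ∖ U = {78, 80, 81} — both open, so U is clopen.
  U = {80, 81}, X ∖ U = {78, 79, 82} — both open, so U is clopen.
  U = {78, 79, 82}, X ∖ U = {80, 81} — both open, so U is clopen.
  U = {78, 80, 81}, X ∖ U = {79, 82} — both open, so U is clopen.
  U = {79, 80, 81}, X ∖ U = {78, 82} — both open, so U is clopen.
  U = {80, 81, 82}, X ∖ U = {78, 79} — both open, so U is clopen.
  U = {78, 79, 80, 81}, X ∖ U = {82} — both open, so U is clopen.
  U = {78, 80, 81, 82}, X ∖ U = {79} — both open, so U is clopen.
  U = {79, 80, 81, 82}, X ∖ U = {78} — both open, so U is clopen.
  U = {78, 79, 80, 81, 82}, X ∖ U = ∅ — both open, so U is clopen.
Nontrivial clopen(s) exist: e.g. {79, 80, 81}. So (X, τ) is disconnected.
Compute connected components by grouping points that agree on all clopens:
  component: {78}
  component: {79}
  component: {82}
  component: {80, 81}


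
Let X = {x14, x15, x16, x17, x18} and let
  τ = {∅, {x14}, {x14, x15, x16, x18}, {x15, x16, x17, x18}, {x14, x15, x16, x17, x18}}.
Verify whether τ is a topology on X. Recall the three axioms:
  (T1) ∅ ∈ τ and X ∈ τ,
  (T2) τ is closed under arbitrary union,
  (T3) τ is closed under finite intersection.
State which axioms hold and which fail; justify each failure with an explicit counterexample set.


τ is NOT a topology on X.

Axiom (T1): ∅ ∈ τ? Yes; X ∈ τ? Yes.
Axiom (T2/T3): check pairwise unions and intersections of members of τ.
Counterexample for (T3): {x14, x15, x16, x18} ∩ {x15, x16, x17, x18} = {x15, x16, x18} ∉ τ. Therefore τ is NOT a topology.


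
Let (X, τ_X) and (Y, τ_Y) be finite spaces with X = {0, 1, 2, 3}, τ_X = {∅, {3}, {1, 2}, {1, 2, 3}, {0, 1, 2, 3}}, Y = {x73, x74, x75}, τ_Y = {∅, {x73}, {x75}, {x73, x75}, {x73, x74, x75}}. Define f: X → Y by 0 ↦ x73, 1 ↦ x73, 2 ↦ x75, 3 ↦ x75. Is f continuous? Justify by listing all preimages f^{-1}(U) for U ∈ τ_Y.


f is NOT continuous.

Compute f^{-1}(U) for each U ∈ τ_Y:
  U = ∅: f^{-1}(U) = ∅ ∈ τ_X ✓.
  U = {x73}: f^{-1}(U) = {0, 1} ∉ τ_X ✗.
  U = {x75}: f^{-1}(U) = {2, 3} ∉ τ_X ✗.
  U = {x73, x75}: f^{-1}(U) = {0, 1, 2, 3} ∈ τ_X ✓.
  U = {x73, x74, x75}: f^{-1}(U) = {0, 1, 2, 3} ∈ τ_X ✓.
Found U = {x73} with f^{-1}(U) = {0, 1} not in τ_X. Therefore f is NOT continuous.


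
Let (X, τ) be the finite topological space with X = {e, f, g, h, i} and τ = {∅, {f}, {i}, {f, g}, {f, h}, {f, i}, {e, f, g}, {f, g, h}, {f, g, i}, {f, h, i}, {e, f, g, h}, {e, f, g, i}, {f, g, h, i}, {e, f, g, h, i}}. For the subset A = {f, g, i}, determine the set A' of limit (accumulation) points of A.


A' = {e, g, h}

For each x ∈ X, list the open sets U ∈ τ with x ∈ U, then check whether U ∩ (A ∖ {x}) ≠ ∅ for every such U.
  x = e: opens ∋ x are {e, f, g}, {e, f, g, h}, {e, f, g, i}, {e, f, g, h, i}; each meets A ∖ {e}, so x IS a limit point.
  x = f: open {f} ∋ x has {f} ∩ (A ∖ {f}) = ∅, so x is NOT a limit point.
  x = g: opens ∋ x are {f, g}, {e, f, g}, {f, g, h}, {f, g, i}, {e, f, g, h}, {e, f, g, i}, {f, g, h, i}, {e, f, g, h, i}; each meets A ∖ {g}, so x IS a limit point.
  x = h: opens ∋ x are {f, h}, {f, g, h}, {f, h, i}, {e, f, g, h}, {f, g, h, i}, {e, f, g, h, i}; each meets A ∖ {h}, so x IS a limit point.
  x = i: open {i} ∋ x has {i} ∩ (A ∖ {i}) = ∅, so x is NOT a limit point.
Collecting: A' = {e, g, h}.


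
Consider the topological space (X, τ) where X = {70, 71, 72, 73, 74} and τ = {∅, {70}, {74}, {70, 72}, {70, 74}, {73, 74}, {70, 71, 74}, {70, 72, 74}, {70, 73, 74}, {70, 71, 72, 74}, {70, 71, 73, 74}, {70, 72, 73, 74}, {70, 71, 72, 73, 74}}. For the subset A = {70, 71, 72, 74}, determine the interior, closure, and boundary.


int(A) = {70, 71, 72, 74}, cl(A) = {70, 71, 72, 73, 74}, ∂A = {73}.

Closed sets in (X, τ) are complements of opens:
  closed(X, τ) = {∅, {71}, {72}, {73}, {71, 72}, {71, 73}, {72, 73}, {70, 71, 72}, {71, 72, 73}, {71, 73, 74}, {70, 71, 72, 73}, {71, 72, 73, 74}, {70, 71, 72, 73, 74}}.
int(A) = ⋃ {U ∈ τ : U ⊆ A}. Opens contained in A: ∅, {70}, {74}, {70, 72}, {70, 74}, {70, 71, 74}, {70, 72, 74}, {70, 71, 72, 74}.
Taking the union of these: int(A) = {70, 71, 72, 74}.
cl(A) = ⋂ {C closed : A ⊆ C}. Closed sets containing A: {70, 71, 72, 73, 74}.
Intersecting these: cl(A) = {70, 71, 72, 73, 74}.
∂A = cl(A) ∖ int(A) = {70, 71, 72, 73, 74} ∖ {70, 71, 72, 74} = {73}.


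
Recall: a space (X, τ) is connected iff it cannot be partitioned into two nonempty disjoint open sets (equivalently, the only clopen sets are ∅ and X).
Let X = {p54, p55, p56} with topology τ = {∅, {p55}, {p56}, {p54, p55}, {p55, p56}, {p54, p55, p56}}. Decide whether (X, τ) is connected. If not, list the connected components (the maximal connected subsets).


(X, τ) is disconnected; components = [{p56}, {p54, p55}].

Find clopen sets (U ∈ τ with X ∖ U ∈ τ):
  U = ∅, X ∖ U = {p54, p55, p56} — both open, so U is clopen.
  U = {p56}, X ∖ U = {p54, p55} — both open, so U is clopen.
  U = {p54, p55}, X ∖ U = {p56} — both open, so U is clopen.
  U = {p54, p55, p56}, X ∖ U = ∅ — both open, so U is clopen.
Nontrivial clopen(s) exist: e.g. {p56}. So (X, τ) is disconnected.
Compute connected components by grouping points that agree on all clopens:
  component: {p56}
  component: {p54, p55}


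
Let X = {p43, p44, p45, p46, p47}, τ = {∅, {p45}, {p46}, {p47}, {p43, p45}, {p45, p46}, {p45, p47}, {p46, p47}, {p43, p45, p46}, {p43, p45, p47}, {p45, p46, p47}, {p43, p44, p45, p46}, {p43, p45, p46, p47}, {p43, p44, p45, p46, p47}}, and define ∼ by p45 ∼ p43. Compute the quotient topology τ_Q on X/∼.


X/∼ = {[p43=p45], [p44], [p46], [p47]}; |τ_Q| = 10.

Equivalence classes: [p43=p45], [p44], [p46], [p47].
Quotient map π: X → X/∼ sends p43 ↦ [p43=p45], p44 ↦ [p44], p45 ↦ [p43=p45], p46 ↦ [p46], p47 ↦ [p47].
For each subset V ⊆ X/∼, compute π^{-1}(V) ⊆ X and check whether π^{-1}(V) ∈ τ. V is open in τ_Q iff π^{-1}(V) ∈ τ.
  V = {}: π^{-1}(V) = ∅ ∈ τ ✓.
  V = {[p43=p45]}: π^{-1}(V) = {p43, p45} ∈ τ ✓.
  V = {[p44]}: π^{-1}(V) = {p44} ∉ τ ✗.
  V = {[p43=p45], [p44]}: π^{-1}(V) = {p43, p44, p45} ∉ τ ✗.
  V = {[p46]}: π^{-1}(V) = {p46} ∈ τ ✓.
  V = {[p43=p45], [p46]}: π^{-1}(V) = {p43, p45, p46} ∈ τ ✓.
  V = {[p44], [p46]}: π^{-1}(V) = {p44, p46} ∉ τ ✗.
  V = {[p43=p45], [p44], [p46]}: π^{-1}(V) = {p43, p44, p45, p46} ∈ τ ✓.
  V = {[p47]}: π^{-1}(V) = {p47} ∈ τ ✓.
  V = {[p43=p45], [p47]}: π^{-1}(V) = {p43, p45, p47} ∈ τ ✓.
  V = {[p44], [p47]}: π^{-1}(V) = {p44, p47} ∉ τ ✗.
  V = {[p43=p45], [p44], [p47]}: π^{-1}(V) = {p43, p44, p45, p47} ∉ τ ✗.
  V = {[p46], [p47]}: π^{-1}(V) = {p46, p47} ∈ τ ✓.
  V = {[p43=p45], [p46], [p47]}: π^{-1}(V) = {p43, p45, p46, p47} ∈ τ ✓.
  V = {[p44], [p46], [p47]}: π^{-1}(V) = {p44, p46, p47} ∉ τ ✗.
  V = {[p43=p45], [p44], [p46], [p47]}: π^{-1}(V) = {p43, p44, p45, p46, p47} ∈ τ ✓.
Open sets in the quotient: τ_Q = {{}, {[p43=p45]}, {[p46]}, {[p43=p45], [p46]}, {[p43=p45], [p44], [p46]}, {[p47]}, {[p43=p45], [p47]}, {[p46], [p47]}, {[p43=p45], [p46], [p47]}, {[p43=p45], [p44], [p46], [p47]}} (10 elements).


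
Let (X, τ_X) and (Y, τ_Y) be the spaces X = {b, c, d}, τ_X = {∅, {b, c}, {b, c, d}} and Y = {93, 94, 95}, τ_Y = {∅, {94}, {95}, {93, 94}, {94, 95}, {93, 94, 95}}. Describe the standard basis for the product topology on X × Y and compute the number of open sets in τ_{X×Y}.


Basis B = {∅ × ∅, {b, c} × {94}, {b, c} × {95}, {b, c, d} × {94}, {b, c, d} × {95}, {b, c} × {93, 94}, {b, c} × {94, 95}, {b, c} × {93, 94, 95}, {b, c, d} × {93, 94}, {b, c, d} × {94, 95}, {b, c, d} × {93, 94, 95}}; |τ_{X×Y}| = 18.

Enumerate products U × V with U ∈ τ_X, V ∈ τ_Y (deduplicated):
  ∅ × ∅ = {} (∅)
  {b, c} × {94} = {(b,94), (c,94)}
  {b, c} × {95} = {(b,95), (c,95)}
  {b, c, d} × {94} = {(b,94), (c,94), (d,94)}
  {b, c, d} × {95} = {(b,95), (c,95), (d,95)}
  {b, c} × {93, 94} = {(b,93), (b,94), (c,93), (c,94)}
  {b, c} × {94, 95} = {(b,94), (b,95), (c,94), (c,95)}
  {b, c} × {93, 94, 95} = {(b,93), (b,94), (b,95), (c,93), (c,94), (c,95)}
  {b, c, d} × {93, 94} = {(b,93), (b,94), (c,93), (c,94), (d,93), (d,94)}
  {b, c, d} × {94, 95} = {(b,94), (b,95), (c,94), (c,95), (d,94), (d,95)}
  {b, c, d} × {93, 94, 95} = {(b,93), (b,94), (b,95), (c,93), (c,94), (c,95), (d,93), (d,94), (d,95)}
These 11 distinct sets form the basis B.
Close under arbitrary unions to get τ_{X×Y}; counting gives |τ_{X×Y}| = 18.


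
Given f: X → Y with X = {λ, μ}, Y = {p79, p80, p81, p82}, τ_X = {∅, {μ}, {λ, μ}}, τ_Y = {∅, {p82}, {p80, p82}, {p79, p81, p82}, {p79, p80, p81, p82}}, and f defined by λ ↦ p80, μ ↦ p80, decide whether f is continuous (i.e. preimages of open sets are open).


f IS continuous.

Compute f^{-1}(U) for each U ∈ τ_Y:
  U = ∅: f^{-1}(U) = ∅ ∈ τ_X ✓.
  U = {p82}: f^{-1}(U) = ∅ ∈ τ_X ✓.
  U = {p80, p82}: f^{-1}(U) = {λ, μ} ∈ τ_X ✓.
  U = {p79, p81, p82}: f^{-1}(U) = ∅ ∈ τ_X ✓.
  U = {p79, p80, p81, p82}: f^{-1}(U) = {λ, μ} ∈ τ_X ✓.
Every preimage lies in τ_X, so f IS continuous.


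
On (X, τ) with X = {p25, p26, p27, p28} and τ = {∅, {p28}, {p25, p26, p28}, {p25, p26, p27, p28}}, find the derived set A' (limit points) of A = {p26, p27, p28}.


A' = {p25, p26, p27}

For each x ∈ X, list the open sets U ∈ τ with x ∈ U, then check whether U ∩ (A ∖ {x}) ≠ ∅ for every such U.
  x = p25: opens ∋ x are {p25, p26, p28}, {p25, p26, p27, p28}; each meets A ∖ {p25}, so x IS a limit point.
  x = p26: opens ∋ x are {p25, p26, p28}, {p25, p26, p27, p28}; each meets A ∖ {p26}, so x IS a limit point.
  x = p27: opens ∋ x are {p25, p26, p27, p28}; each meets A ∖ {p27}, so x IS a limit point.
  x = p28: open {p28} ∋ x has {p28} ∩ (A ∖ {p28}) = ∅, so x is NOT a limit point.
Collecting: A' = {p25, p26, p27}.


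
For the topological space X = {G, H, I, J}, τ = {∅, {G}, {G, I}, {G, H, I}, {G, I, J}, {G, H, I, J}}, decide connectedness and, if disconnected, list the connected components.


(X, τ) is connected.

Find clopen sets (U ∈ τ with X ∖ U ∈ τ):
  U = ∅, X ∖ U = {G, H, I, J} — both open, so U is clopen.
  U = {G, H, I, J}, X ∖ U = ∅ — both open, so U is clopen.
Only trivial clopens (∅ and X) exist, so (X, τ) is connected.
Compute connected components by grouping points that agree on all clopens:
  component: {G, H, I, J}


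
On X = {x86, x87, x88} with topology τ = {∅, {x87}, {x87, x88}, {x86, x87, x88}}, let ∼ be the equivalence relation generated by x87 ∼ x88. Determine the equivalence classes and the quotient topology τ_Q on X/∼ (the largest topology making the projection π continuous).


X/∼ = {[x86], [x87=x88]}; |τ_Q| = 3.

Equivalence classes: [x86], [x87=x88].
Quotient map π: X → X/∼ sends x86 ↦ [x86], x87 ↦ [x87=x88], x88 ↦ [x87=x88].
For each subset V ⊆ X/∼, compute π^{-1}(V) ⊆ X and check whether π^{-1}(V) ∈ τ. V is open in τ_Q iff π^{-1}(V) ∈ τ.
  V = {}: π^{-1}(V) = ∅ ∈ τ ✓.
  V = {[x86]}: π^{-1}(V) = {x86} ∉ τ ✗.
  V = {[x87=x88]}: π^{-1}(V) = {x87, x88} ∈ τ ✓.
  V = {[x86], [x87=x88]}: π^{-1}(V) = {x86, x87, x88} ∈ τ ✓.
Open sets in the quotient: τ_Q = {{}, {[x87=x88]}, {[x86], [x87=x88]}} (3 elements).


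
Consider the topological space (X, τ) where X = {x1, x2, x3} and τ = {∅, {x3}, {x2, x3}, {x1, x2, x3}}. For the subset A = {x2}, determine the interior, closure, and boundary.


int(A) = ∅, cl(A) = {x1, x2}, ∂A = {x1, x2}.

Closed sets in (X, τ) are complements of opens:
  closed(X, τ) = {∅, {x1}, {x1, x2}, {x1, x2, x3}}.
int(A) = ⋃ {U ∈ τ : U ⊆ A}. Opens contained in A: ∅.
Taking the union of these: int(A) = ∅.
cl(A) = ⋂ {C closed : A ⊆ C}. Closed sets containing A: {x1, x2}, {x1, x2, x3}.
Intersecting these: cl(A) = {x1, x2}.
∂A = cl(A) ∖ int(A) = {x1, x2} ∖ ∅ = {x1, x2}.


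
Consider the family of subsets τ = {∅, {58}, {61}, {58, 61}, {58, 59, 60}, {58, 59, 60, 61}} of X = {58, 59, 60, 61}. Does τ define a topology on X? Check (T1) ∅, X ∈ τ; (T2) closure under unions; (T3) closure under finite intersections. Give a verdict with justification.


τ IS a topology on X.

Axiom (T1): ∅ ∈ τ? Yes; X ∈ τ? Yes.
Axiom (T2/T3): check pairwise unions and intersections of members of τ.
All pairwise intersections and unions checked — each lies in τ. Therefore τ satisfies (T1), (T2), (T3): it IS a topology on X.


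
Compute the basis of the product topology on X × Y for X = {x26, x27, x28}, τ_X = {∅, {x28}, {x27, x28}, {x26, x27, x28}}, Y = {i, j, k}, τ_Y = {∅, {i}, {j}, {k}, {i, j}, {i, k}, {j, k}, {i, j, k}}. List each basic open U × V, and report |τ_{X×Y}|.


Basis B = {∅ × ∅, {x28} × {i}, {x28} × {j}, {x28} × {k}, {x27, x28} × {i}, {x27, x28} × {j}, {x27, x28} × {k}, {x28} × {i, j}, {x28} × {i, k}, {x28} × {j, k}, {x26, x27, x28} × {i}, {x26, x27, x28} × {j}, {x26, x27, x28} × {k}, {x28} × {i, j, k}, {x27, x28} × {i, j}, {x27, x28} × {i, k}, {x27, x28} × {j, k}, {x26, x27, x28} × {i, j}, {x26, x27, x28} × {i, k}, {x26, x27, x28} × {j, k}, {x27, x28} × {i, j, k}, {x26, x27, x28} × {i, j, k}}; |τ_{X×Y}| = 64.

Enumerate products U × V with U ∈ τ_X, V ∈ τ_Y (deduplicated):
  ∅ × ∅ = {} (∅)
  {x28} × {i} = {(x28,i)}
  {x28} × {j} = {(x28,j)}
  {x28} × {k} = {(x28,k)}
  {x27, x28} × {i} = {(x27,i), (x28,i)}
  {x27, x28} × {j} = {(x27,j), (x28,j)}
  {x27, x28} × {k} = {(x27,k), (x28,k)}
  {x28} × {i, j} = {(x28,i), (x28,j)}
  {x28} × {i, k} = {(x28,i), (x28,k)}
  {x28} × {j, k} = {(x28,j), (x28,k)}
  {x26, x27, x28} × {i} = {(x26,i), (x27,i), (x28,i)}
  {x26, x27, x28} × {j} = {(x26,j), (x27,j), (x28,j)}
  {x26, x27, x28} × {k} = {(x26,k), (x27,k), (x28,k)}
  {x28} × {i, j, k} = {(x28,i), (x28,j), (x28,k)}
  {x27, x28} × {i, j} = {(x27,i), (x27,j), (x28,i), (x28,j)}
  {x27, x28} × {i, k} = {(x27,i), (x27,k), (x28,i), (x28,k)}
  {x27, x28} × {j, k} = {(x27,j), (x27,k), (x28,j), (x28,k)}
  {x26, x27, x28} × {i, j} = {(x26,i), (x26,j), (x27,i), (x27,j), (x28,i), (x28,j)}
  {x26, x27, x28} × {i, k} = {(x26,i), (x26,k), (x27,i), (x27,k), (x28,i), (x28,k)}
  {x26, x27, x28} × {j, k} = {(x26,j), (x26,k), (x27,j), (x27,k), (x28,j), (x28,k)}
  {x27, x28} × {i, j, k} = {(x27,i), (x27,j), (x27,k), (x28,i), (x28,j), (x28,k)}
  {x26, x27, x28} × {i, j, k} = {(x26,i), (x26,j), (x26,k), (x27,i), (x27,j), (x27,k), (x28,i), (x28,j), (x28,k)}
These 22 distinct sets form the basis B.
Close under arbitrary unions to get τ_{X×Y}; counting gives |τ_{X×Y}| = 64.


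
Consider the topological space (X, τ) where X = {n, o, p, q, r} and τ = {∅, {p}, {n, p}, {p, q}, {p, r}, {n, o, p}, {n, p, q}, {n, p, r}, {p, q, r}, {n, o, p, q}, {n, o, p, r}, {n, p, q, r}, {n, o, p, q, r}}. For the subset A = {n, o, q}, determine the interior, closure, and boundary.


int(A) = ∅, cl(A) = {n, o, q}, ∂A = {n, o, q}.

Closed sets in (X, τ) are complements of opens:
  closed(X, τ) = {∅, {o}, {q}, {r}, {n, o}, {o, q}, {o, r}, {q, r}, {n, o, q}, {n, o, r}, {o, q, r}, {n, o, q, r}, {n, o, p, q, r}}.
int(A) = ⋃ {U ∈ τ : U ⊆ A}. Opens contained in A: ∅.
Taking the union of these: int(A) = ∅.
cl(A) = ⋂ {C closed : A ⊆ C}. Closed sets containing A: {n, o, q}, {n, o, q, r}, {n, o, p, q, r}.
Intersecting these: cl(A) = {n, o, q}.
∂A = cl(A) ∖ int(A) = {n, o, q} ∖ ∅ = {n, o, q}.


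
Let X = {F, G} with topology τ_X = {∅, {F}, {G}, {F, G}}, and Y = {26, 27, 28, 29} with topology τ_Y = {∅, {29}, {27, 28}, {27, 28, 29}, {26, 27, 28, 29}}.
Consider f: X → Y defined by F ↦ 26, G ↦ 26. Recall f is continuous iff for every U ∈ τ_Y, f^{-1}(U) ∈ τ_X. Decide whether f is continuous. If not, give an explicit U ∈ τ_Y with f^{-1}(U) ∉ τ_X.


f IS continuous.

Compute f^{-1}(U) for each U ∈ τ_Y:
  U = ∅: f^{-1}(U) = ∅ ∈ τ_X ✓.
  U = {29}: f^{-1}(U) = ∅ ∈ τ_X ✓.
  U = {27, 28}: f^{-1}(U) = ∅ ∈ τ_X ✓.
  U = {27, 28, 29}: f^{-1}(U) = ∅ ∈ τ_X ✓.
  U = {26, 27, 28, 29}: f^{-1}(U) = {F, G} ∈ τ_X ✓.
Every preimage lies in τ_X, so f IS continuous.


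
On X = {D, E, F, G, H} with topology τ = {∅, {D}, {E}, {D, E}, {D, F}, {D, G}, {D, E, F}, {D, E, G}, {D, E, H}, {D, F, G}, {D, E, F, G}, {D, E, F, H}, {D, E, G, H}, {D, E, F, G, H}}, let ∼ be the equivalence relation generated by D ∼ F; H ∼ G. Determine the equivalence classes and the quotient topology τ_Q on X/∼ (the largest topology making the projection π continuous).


X/∼ = {[D=F], [E], [G=H]}; |τ_Q| = 5.

Equivalence classes: [D=F], [E], [G=H].
Quotient map π: X → X/∼ sends D ↦ [D=F], E ↦ [E], F ↦ [D=F], G ↦ [G=H], H ↦ [G=H].
For each subset V ⊆ X/∼, compute π^{-1}(V) ⊆ X and check whether π^{-1}(V) ∈ τ. V is open in τ_Q iff π^{-1}(V) ∈ τ.
  V = {}: π^{-1}(V) = ∅ ∈ τ ✓.
  V = {[D=F]}: π^{-1}(V) = {D, F} ∈ τ ✓.
  V = {[E]}: π^{-1}(V) = {E} ∈ τ ✓.
  V = {[D=F], [E]}: π^{-1}(V) = {D, E, F} ∈ τ ✓.
  V = {[G=H]}: π^{-1}(V) = {G, H} ∉ τ ✗.
  V = {[D=F], [G=H]}: π^{-1}(V) = {D, F, G, H} ∉ τ ✗.
  V = {[E], [G=H]}: π^{-1}(V) = {E, G, H} ∉ τ ✗.
  V = {[D=F], [E], [G=H]}: π^{-1}(V) = {D, E, F, G, H} ∈ τ ✓.
Open sets in the quotient: τ_Q = {{}, {[D=F]}, {[E]}, {[D=F], [E]}, {[D=F], [E], [G=H]}} (5 elements).
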